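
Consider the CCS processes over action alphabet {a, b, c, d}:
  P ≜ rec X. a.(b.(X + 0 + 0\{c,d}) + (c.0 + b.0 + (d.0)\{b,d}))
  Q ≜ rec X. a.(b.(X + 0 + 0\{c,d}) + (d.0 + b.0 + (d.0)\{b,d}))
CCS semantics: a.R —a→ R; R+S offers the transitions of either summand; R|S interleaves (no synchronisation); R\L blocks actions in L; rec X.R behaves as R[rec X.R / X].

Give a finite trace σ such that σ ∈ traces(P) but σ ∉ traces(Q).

ac

P's transition system — 4 states:
  m0 = rec X. a.(b.(X + 0 + 0\{c,d}) + (c.0 + b.0 + (d.0)\{b,d})) ⊢ —a→ m1
  m1 = b.((rec X. a.(b.(X + 0 + 0\{c,d}) + (c.0 + b.0 + (d.0)\{b,d}))) + 0 + 0\{c,d}) + (c.0 + b.0 + (d.0)\{b,d}) ⊢ —b→ m2, —b→ m3, —c→ m3
  m2 = (rec X. a.(b.(X + 0 + 0\{c,d}) + (c.0 + b.0 + (d.0)\{b,d}))) + 0 + 0\{c,d} ⊢ —a→ m1
  m3 = 0 ⊢ deadlocked
Q's transition system — 4 states:
  n0 = rec X. a.(b.(X + 0 + 0\{c,d}) + (d.0 + b.0 + (d.0)\{b,d})) ⊢ —a→ n1
  n1 = b.((rec X. a.(b.(X + 0 + 0\{c,d}) + (d.0 + b.0 + (d.0)\{b,d}))) + 0 + 0\{c,d}) + (d.0 + b.0 + (d.0)\{b,d}) ⊢ —b→ n2, —b→ n3, —d→ n3
  n2 = (rec X. a.(b.(X + 0 + 0\{c,d}) + (d.0 + b.0 + (d.0)\{b,d}))) + 0 + 0\{c,d} ⊢ —a→ n1
  n3 = 0 ⊢ deadlocked
Executing ac from P (initial set {m0}):
  [1] a ⇒ {m1}
  [2] c ⇒ {m3}
  P completes σ.
Executing ac from Q (initial set {n0}):
  [1] a ⇒ {n1}
  [2] c ⇒ ∅ (Q stuck)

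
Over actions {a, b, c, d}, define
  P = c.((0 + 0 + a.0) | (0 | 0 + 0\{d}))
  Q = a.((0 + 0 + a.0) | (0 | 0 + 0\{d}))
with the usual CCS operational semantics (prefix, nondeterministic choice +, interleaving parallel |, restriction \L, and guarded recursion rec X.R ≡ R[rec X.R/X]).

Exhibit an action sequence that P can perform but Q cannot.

Reachable graph of P (3 states):
  m0 = c.((0 + 0 + a.0) | (0 | 0 + 0\{d})) has moves =c=> m1
  m1 = (0 + 0 + a.0) | (0 | 0 + 0\{d}) has moves =a=> m2
  m2 = 0 | (0 | 0 + 0\{d}) has moves stopped
Reachable graph of Q (3 states):
  n0 = a.((0 + 0 + a.0) | (0 | 0 + 0\{d})) has moves =a=> n1
  n1 = (0 + 0 + a.0) | (0 | 0 + 0\{d}) has moves =a=> n2
  n2 = 0 | (0 | 0 + 0\{d}) has moves stopped
Executing c from P (initial set {m0}):
  [1] c ⇒ {m1}
  ✓ P
Executing c from Q (initial set {n0}):
  [1] c ⇒ ∅  — Q cannot continue

c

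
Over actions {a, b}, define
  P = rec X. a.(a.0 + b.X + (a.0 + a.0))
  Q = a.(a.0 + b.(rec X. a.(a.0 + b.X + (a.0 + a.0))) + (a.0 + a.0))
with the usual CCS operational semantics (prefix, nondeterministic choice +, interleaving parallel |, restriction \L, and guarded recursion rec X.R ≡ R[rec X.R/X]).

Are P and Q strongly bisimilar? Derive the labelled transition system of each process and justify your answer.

LTS(P): 3 reachable states
  p0 = rec X. a.(a.0 + b.X + (a.0 + a.0)) → —a→ p1
  p1 = a.0 + b.(rec X. a.(a.0 + b.X + (a.0 + a.0))) + (a.0 + a.0) → —a→ p2, —b→ p0
  p2 = 0 → ∅
LTS(Q): 4 reachable states
  q0 = a.(a.0 + b.(rec X. a.(a.0 + b.X + (a.0 + a.0))) + (a.0 + a.0)) → —a→ q1
  q1 = a.0 + b.(rec X. a.(a.0 + b.X + (a.0 + a.0))) + (a.0 + a.0) → —a→ q2, —b→ q3
  q2 = 0 → ∅
  q3 = rec X. a.(a.0 + b.X + (a.0 + a.0)) → —a→ q1
Bisimilarity quotient blocks:
  B0 = {p0, q0, q3}
  B1 = {p1, q1}
  B2 = {p2, q2}
p0 ∈ B0, q0 ∈ B0 → same block

P ~ Q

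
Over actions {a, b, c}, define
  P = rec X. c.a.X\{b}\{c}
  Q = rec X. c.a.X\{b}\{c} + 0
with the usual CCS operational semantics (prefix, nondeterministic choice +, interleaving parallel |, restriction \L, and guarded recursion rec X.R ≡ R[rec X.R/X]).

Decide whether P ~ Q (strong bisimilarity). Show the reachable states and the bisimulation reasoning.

Reachable graph of P (3 states):
  u0 = rec X. c.a.X\{b}\{c} :: —c→ u1
  u1 = a.(rec X. c.a.X\{b}\{c})\{b}\{c} :: —a→ u2
  u2 = (rec X. c.a.X\{b}\{c})\{b}\{c} :: deadlocked
Reachable graph of Q (3 states):
  v0 = rec X. c.a.X\{b}\{c} + 0 :: —c→ v1
  v1 = a.(rec X. c.a.X\{b}\{c} + 0)\{b}\{c} :: —a→ v2
  v2 = (rec X. c.a.X\{b}\{c} + 0)\{b}\{c} :: deadlocked
Coarsest stable partition (strong bisimilarity classes):
  B0 = {u0, v0}
  B1 = {u1, v1}
  B2 = {u2, v2}
u0 ∈ B0, v0 ∈ B0 → same block

P ~ Q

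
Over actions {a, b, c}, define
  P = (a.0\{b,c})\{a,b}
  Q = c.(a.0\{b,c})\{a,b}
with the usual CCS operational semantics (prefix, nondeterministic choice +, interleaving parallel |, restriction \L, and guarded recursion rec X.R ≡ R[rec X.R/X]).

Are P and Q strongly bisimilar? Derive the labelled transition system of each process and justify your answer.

P ≁ Q

P's transition system — 1 states:
  u0 = (a.0\{b,c})\{a,b} ⊢ deadlocked
Q's transition system — 2 states:
  v0 = c.(a.0\{b,c})\{a,b} ⊢ —c→ v1
  v1 = (a.0\{b,c})\{a,b} ⊢ deadlocked
Partition-refinement fixed point:
  B0 = {u0, v1}
  B1 = {v0}
u0 ∈ B0, v0 ∈ B1 → different blocks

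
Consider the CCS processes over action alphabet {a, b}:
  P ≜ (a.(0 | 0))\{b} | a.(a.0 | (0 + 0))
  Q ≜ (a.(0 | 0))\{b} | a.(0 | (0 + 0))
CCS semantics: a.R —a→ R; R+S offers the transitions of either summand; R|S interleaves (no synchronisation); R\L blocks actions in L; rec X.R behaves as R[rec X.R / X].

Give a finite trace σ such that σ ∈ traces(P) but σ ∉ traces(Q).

aaa

Reachable graph of P (6 states):
  s0 = (a.(0 | 0))\{b} | a.(a.0 | (0 + 0)) | --a--▸ s1, --a--▸ s2
  s1 = (0 | 0)\{b} | a.(a.0 | (0 + 0)) | --a--▸ s3
  s2 = (a.(0 | 0))\{b} | (a.0 | (0 + 0)) | --a--▸ s3, --a--▸ s4
  s3 = (0 | 0)\{b} | (a.0 | (0 + 0)) | --a--▸ s5
  s4 = (a.(0 | 0))\{b} | (0 | (0 + 0)) | --a--▸ s5
  s5 = (0 | 0)\{b} | (0 | (0 + 0)) | deadlocked
Reachable graph of Q (4 states):
  t0 = (a.(0 | 0))\{b} | a.(0 | (0 + 0)) | --a--▸ t1, --a--▸ t2
  t1 = (0 | 0)\{b} | a.(0 | (0 + 0)) | --a--▸ t3
  t2 = (a.(0 | 0))\{b} | (0 | (0 + 0)) | --a--▸ t3
  t3 = (0 | 0)\{b} | (0 | (0 + 0)) | deadlocked
Run σ = ⟨aaa⟩ on P: start {s0}
  step 1 (a): {s1, s2}
  step 2 (a): {s3, s4}
  step 3 (a): {s5}
  P completes σ.
Run σ = ⟨aaa⟩ on Q: start {t0}
  step 1 (a): {t1, t2}
  step 2 (a): {t3}
  step 3 (a): ∅  — Q cannot continue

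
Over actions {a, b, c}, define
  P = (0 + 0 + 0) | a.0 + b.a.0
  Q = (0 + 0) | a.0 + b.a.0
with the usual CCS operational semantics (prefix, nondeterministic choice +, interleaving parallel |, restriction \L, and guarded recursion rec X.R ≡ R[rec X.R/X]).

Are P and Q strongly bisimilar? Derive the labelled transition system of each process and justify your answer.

Reachable graph of P (4 states):
  u0 = (0 + 0 + 0) | a.0 + b.a.0 ⊢ -a-> u1, -b-> u2
  u1 = (0 + 0 + 0) | 0 ⊢ ·
  u2 = a.0 ⊢ -a-> u3
  u3 = 0 ⊢ ·
Reachable graph of Q (4 states):
  v0 = (0 + 0) | a.0 + b.a.0 ⊢ -a-> v1, -b-> v2
  v1 = (0 + 0) | 0 ⊢ ·
  v2 = a.0 ⊢ -a-> v3
  v3 = 0 ⊢ ·
Coarsest stable partition (strong bisimilarity classes):
  B0 = {u0, v0}
  B1 = {u2, v2}
  B2 = {u1, u3, v1, v3}
u0 ∈ B0, v0 ∈ B0 → same block

bisimilar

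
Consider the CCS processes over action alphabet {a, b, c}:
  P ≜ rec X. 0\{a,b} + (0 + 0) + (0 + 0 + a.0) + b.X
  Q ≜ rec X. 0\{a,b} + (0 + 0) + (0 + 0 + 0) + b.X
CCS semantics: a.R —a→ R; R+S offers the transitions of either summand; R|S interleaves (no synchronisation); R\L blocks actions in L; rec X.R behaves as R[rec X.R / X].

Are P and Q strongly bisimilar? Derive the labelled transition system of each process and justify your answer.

NO

LTS(P): 2 reachable states
  m0 = rec X. 0\{a,b} + (0 + 0) + (0 + 0 + a.0) + b.X has moves ··a··> m1, ··b··> m0
  m1 = 0 has moves stopped
LTS(Q): 1 reachable states
  n0 = rec X. 0\{a,b} + (0 + 0) + (0 + 0 + 0) + b.X has moves ··b··> n0
Partition-refinement fixed point:
  B0 = {m0}
  B1 = {m1}
  B2 = {n0}
m0 ∈ B0, n0 ∈ B2 → different blocks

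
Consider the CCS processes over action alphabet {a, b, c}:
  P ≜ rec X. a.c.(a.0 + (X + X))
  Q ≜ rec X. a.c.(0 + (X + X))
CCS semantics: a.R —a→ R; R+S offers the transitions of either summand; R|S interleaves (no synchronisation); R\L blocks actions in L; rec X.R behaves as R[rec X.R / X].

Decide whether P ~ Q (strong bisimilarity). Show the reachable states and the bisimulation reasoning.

P ≁ Q

LTS(P): 4 reachable states
  p0 = rec X. a.c.(a.0 + (X + X)) ⊢ --a--▸ p1
  p1 = c.(a.0 + ((rec X. a.c.(a.0 + (X + X))) + (rec X. a.c.(a.0 + (X + X))))) ⊢ --c--▸ p2
  p2 = a.0 + ((rec X. a.c.(a.0 + (X + X))) + (rec X. a.c.(a.0 + (X + X)))) ⊢ --a--▸ p1, --a--▸ p3
  p3 = 0 ⊢ stopped
LTS(Q): 3 reachable states
  q0 = rec X. a.c.(0 + (X + X)) ⊢ --a--▸ q1
  q1 = c.(0 + ((rec X. a.c.(0 + (X + X))) + (rec X. a.c.(0 + (X + X))))) ⊢ --c--▸ q2
  q2 = 0 + ((rec X. a.c.(0 + (X + X))) + (rec X. a.c.(0 + (X + X)))) ⊢ --a--▸ q1
Partition-refinement fixed point:
  B0 = {p0}
  B1 = {p1}
  B2 = {p2}
  B3 = {p3}
  B4 = {q0, q2}
  B5 = {q1}
p0 ∈ B0, q0 ∈ B4 → different blocks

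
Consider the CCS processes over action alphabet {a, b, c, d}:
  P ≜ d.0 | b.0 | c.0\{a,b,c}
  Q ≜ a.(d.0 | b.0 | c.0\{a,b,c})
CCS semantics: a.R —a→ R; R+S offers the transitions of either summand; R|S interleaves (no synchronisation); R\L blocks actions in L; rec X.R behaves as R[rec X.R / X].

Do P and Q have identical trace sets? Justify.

Reachable graph of P (8 states):
  u0 = d.0 | b.0 | c.0\{a,b,c} :: —b→ u1, —c→ u2, —d→ u3
  u1 = d.0 | 0 | c.0\{a,b,c} :: —c→ u4, —d→ u5
  u2 = d.0 | b.0 | 0\{a,b,c} :: —b→ u4, —d→ u6
  u3 = 0 | b.0 | c.0\{a,b,c} :: —b→ u5, —c→ u6
  u4 = d.0 | 0 | 0\{a,b,c} :: —d→ u7
  u5 = 0 | 0 | c.0\{a,b,c} :: —c→ u7
  u6 = 0 | b.0 | 0\{a,b,c} :: —b→ u7
  u7 = 0 | 0 | 0\{a,b,c} :: ∅
Reachable graph of Q (9 states):
  v0 = a.(d.0 | b.0 | c.0\{a,b,c}) :: —a→ v1
  v1 = d.0 | b.0 | c.0\{a,b,c} :: —b→ v2, —c→ v3, —d→ v4
  v2 = d.0 | 0 | c.0\{a,b,c} :: —c→ v5, —d→ v6
  v3 = d.0 | b.0 | 0\{a,b,c} :: —b→ v5, —d→ v7
  v4 = 0 | b.0 | c.0\{a,b,c} :: —b→ v6, —c→ v7
  v5 = d.0 | 0 | 0\{a,b,c} :: —d→ v8
  v6 = 0 | 0 | c.0\{a,b,c} :: —c→ v8
  v7 = 0 | b.0 | 0\{a,b,c} :: —b→ v8
  v8 = 0 | 0 | 0\{a,b,c} :: ∅
Run σ = ⟨b⟩ on P: start {u0}
  [1] b ⇒ {u1}
  P completes σ.
Run σ = ⟨b⟩ on Q: start {v0}
  [1] b ⇒ ∅  — Q cannot continue

NO — witness ⟨b⟩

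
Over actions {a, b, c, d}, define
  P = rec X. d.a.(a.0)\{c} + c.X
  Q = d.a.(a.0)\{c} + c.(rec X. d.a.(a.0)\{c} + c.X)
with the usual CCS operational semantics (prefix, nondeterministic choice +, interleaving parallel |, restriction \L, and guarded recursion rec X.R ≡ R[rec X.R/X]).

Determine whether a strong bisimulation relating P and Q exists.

P ~ Q

Reachable graph of P (4 states):
  s0 = rec X. d.a.(a.0)\{c} + c.X has moves -c-> s0, -d-> s1
  s1 = a.(a.0)\{c} has moves -a-> s2
  s2 = (a.0)\{c} has moves -a-> s3
  s3 = 0\{c} has moves stopped
Reachable graph of Q (5 states):
  t0 = d.a.(a.0)\{c} + c.(rec X. d.a.(a.0)\{c} + c.X) has moves -c-> t1, -d-> t2
  t1 = rec X. d.a.(a.0)\{c} + c.X has moves -c-> t1, -d-> t2
  t2 = a.(a.0)\{c} has moves -a-> t3
  t3 = (a.0)\{c} has moves -a-> t4
  t4 = 0\{c} has moves stopped
Coarsest stable partition (strong bisimilarity classes):
  B0 = {s0, t0, t1}
  B1 = {s1, t2}
  B2 = {s2, t3}
  B3 = {s3, t4}
s0 ∈ B0, t0 ∈ B0 → same block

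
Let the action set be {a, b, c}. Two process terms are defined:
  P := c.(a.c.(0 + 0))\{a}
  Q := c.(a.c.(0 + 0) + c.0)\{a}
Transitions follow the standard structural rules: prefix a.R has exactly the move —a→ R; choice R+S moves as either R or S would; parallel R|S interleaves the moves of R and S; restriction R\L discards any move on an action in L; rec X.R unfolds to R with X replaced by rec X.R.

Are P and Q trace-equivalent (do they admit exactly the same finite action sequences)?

P's transition system — 2 states:
  m0 = c.(a.c.(0 + 0))\{a} ⊢ ··c··> m1
  m1 = (a.c.(0 + 0))\{a} ⊢ stopped
Q's transition system — 3 states:
  n0 = c.(a.c.(0 + 0) + c.0)\{a} ⊢ ··c··> n1
  n1 = (a.c.(0 + 0) + c.0)\{a} ⊢ ··c··> n2
  n2 = 0\{a} ⊢ stopped
Run σ = ⟨cc⟩ on Q: start {n0}
  [1] c ⇒ {n1}
  [2] c ⇒ {n2}
  ✓ Q
Run σ = ⟨cc⟩ on P: start {m0}
  [1] c ⇒ {m1}
  [2] c ⇒ ∅  — P cannot continue

traces(P) ≠ traces(Q) — witness ⟨cc⟩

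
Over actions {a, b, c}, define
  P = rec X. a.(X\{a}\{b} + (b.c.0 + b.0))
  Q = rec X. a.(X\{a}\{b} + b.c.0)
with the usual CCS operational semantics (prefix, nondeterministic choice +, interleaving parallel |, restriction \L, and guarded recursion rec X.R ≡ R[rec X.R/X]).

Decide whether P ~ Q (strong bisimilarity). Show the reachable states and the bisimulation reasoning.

not bisimilar

P's transition system — 4 states:
  u0 = rec X. a.(X\{a}\{b} + (b.c.0 + b.0)) ⊢ —a→ u1
  u1 = (rec X. a.(X\{a}\{b} + (b.c.0 + b.0)))\{a}\{b} + (b.c.0 + b.0) ⊢ —b→ u2, —b→ u3
  u2 = 0 ⊢ (no moves)
  u3 = c.0 ⊢ —c→ u2
Q's transition system — 4 states:
  v0 = rec X. a.(X\{a}\{b} + b.c.0) ⊢ —a→ v1
  v1 = (rec X. a.(X\{a}\{b} + b.c.0))\{a}\{b} + b.c.0 ⊢ —b→ v2
  v2 = c.0 ⊢ —c→ v3
  v3 = 0 ⊢ (no moves)
Coarsest stable partition (strong bisimilarity classes):
  B0 = {u0}
  B1 = {u1}
  B2 = {u3, v2}
  B3 = {u2, v3}
  B4 = {v0}
  B5 = {v1}
u0 ∈ B0, v0 ∈ B4 → different blocks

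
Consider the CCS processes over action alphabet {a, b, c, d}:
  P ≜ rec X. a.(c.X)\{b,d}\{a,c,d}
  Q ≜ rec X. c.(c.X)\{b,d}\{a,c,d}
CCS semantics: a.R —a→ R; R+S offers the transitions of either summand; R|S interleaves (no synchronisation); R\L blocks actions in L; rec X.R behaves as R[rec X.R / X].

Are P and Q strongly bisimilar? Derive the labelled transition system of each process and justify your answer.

LTS(P): 2 reachable states
  u0 = rec X. a.(c.X)\{b,d}\{a,c,d} | --a--▸ u1
  u1 = (c.(rec X. a.(c.X)\{b,d}\{a,c,d}))\{b,d}\{a,c,d} | (no moves)
LTS(Q): 2 reachable states
  v0 = rec X. c.(c.X)\{b,d}\{a,c,d} | --c--▸ v1
  v1 = (c.(rec X. c.(c.X)\{b,d}\{a,c,d}))\{b,d}\{a,c,d} | (no moves)
Partition-refinement fixed point:
  B0 = {u0}
  B1 = {u1, v1}
  B2 = {v0}
u0 ∈ B0, v0 ∈ B2 → different blocks

not bisimilar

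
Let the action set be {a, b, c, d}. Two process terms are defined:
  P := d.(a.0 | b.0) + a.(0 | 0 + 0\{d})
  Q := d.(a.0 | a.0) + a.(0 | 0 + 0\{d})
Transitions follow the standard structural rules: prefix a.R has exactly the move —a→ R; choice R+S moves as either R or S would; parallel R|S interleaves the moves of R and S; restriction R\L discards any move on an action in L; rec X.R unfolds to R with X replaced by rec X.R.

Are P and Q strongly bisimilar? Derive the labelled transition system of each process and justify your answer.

NO

P's transition system — 6 states:
  s0 = d.(a.0 | b.0) + a.(0 | 0 + 0\{d}) → ··a··> s1, ··d··> s2
  s1 = 0 | 0 + 0\{d} → ∅
  s2 = a.0 | b.0 → ··a··> s3, ··b··> s4
  s3 = 0 | b.0 → ··b··> s5
  s4 = a.0 | 0 → ··a··> s5
  s5 = 0 | 0 → ∅
Q's transition system — 6 states:
  t0 = d.(a.0 | a.0) + a.(0 | 0 + 0\{d}) → ··a··> t1, ··d··> t2
  t1 = 0 | 0 + 0\{d} → ∅
  t2 = a.0 | a.0 → ··a··> t3, ··a··> t4
  t3 = 0 | a.0 → ··a··> t5
  t4 = a.0 | 0 → ··a··> t5
  t5 = 0 | 0 → ∅
Bisimilarity quotient blocks:
  B0 = {s0}
  B1 = {s1, s5, t1, t5}
  B2 = {s2}
  B3 = {s3}
  B4 = {s4, t3, t4}
  B5 = {t0}
  B6 = {t2}
s0 ∈ B0, t0 ∈ B5 → different blocks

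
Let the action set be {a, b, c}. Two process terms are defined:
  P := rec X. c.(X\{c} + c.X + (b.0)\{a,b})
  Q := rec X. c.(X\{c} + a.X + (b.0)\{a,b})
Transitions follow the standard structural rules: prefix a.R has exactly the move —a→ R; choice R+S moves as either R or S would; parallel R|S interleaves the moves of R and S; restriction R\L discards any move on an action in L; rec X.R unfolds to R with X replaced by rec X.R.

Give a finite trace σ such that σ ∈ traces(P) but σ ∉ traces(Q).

LTS(P): 2 reachable states
  p0 = rec X. c.(X\{c} + c.X + (b.0)\{a,b}) → =c=> p1
  p1 = (rec X. c.(X\{c} + c.X + (b.0)\{a,b}))\{c} + c.(rec X. c.(X\{c} + c.X + (b.0)\{a,b})) + (b.0)\{a,b} → =c=> p0
LTS(Q): 2 reachable states
  q0 = rec X. c.(X\{c} + a.X + (b.0)\{a,b}) → =c=> q1
  q1 = (rec X. c.(X\{c} + a.X + (b.0)\{a,b}))\{c} + a.(rec X. c.(X\{c} + a.X + (b.0)\{a,b})) + (b.0)\{a,b} → =a=> q0
Run σ = ⟨cc⟩ on P: start {p0}
  after c @ step 1: {p1}
  after c @ step 2: {p0}
  ✓ P
Run σ = ⟨cc⟩ on Q: start {q0}
  after c @ step 1: {q1}
  after c @ step 2: no successor for Q

cc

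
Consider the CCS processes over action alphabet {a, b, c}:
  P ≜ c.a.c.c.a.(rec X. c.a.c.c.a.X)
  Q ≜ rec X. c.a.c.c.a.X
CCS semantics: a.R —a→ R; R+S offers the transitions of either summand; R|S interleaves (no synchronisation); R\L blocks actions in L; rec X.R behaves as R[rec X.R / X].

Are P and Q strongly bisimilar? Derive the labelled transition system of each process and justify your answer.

Reachable graph of P (6 states):
  s0 = c.a.c.c.a.(rec X. c.a.c.c.a.X) ⊢ -c-> s1
  s1 = a.c.c.a.(rec X. c.a.c.c.a.X) ⊢ -a-> s2
  s2 = c.c.a.(rec X. c.a.c.c.a.X) ⊢ -c-> s3
  s3 = c.a.(rec X. c.a.c.c.a.X) ⊢ -c-> s4
  s4 = a.(rec X. c.a.c.c.a.X) ⊢ -a-> s5
  s5 = rec X. c.a.c.c.a.X ⊢ -c-> s1
Reachable graph of Q (5 states):
  t0 = rec X. c.a.c.c.a.X ⊢ -c-> t1
  t1 = a.c.c.a.(rec X. c.a.c.c.a.X) ⊢ -a-> t2
  t2 = c.c.a.(rec X. c.a.c.c.a.X) ⊢ -c-> t3
  t3 = c.a.(rec X. c.a.c.c.a.X) ⊢ -c-> t4
  t4 = a.(rec X. c.a.c.c.a.X) ⊢ -a-> t0
Partition-refinement fixed point:
  B0 = {s0, s5, t0}
  B1 = {s1, t1}
  B2 = {s2, t2}
  B3 = {s3, t3}
  B4 = {s4, t4}
s0 ∈ B0, t0 ∈ B0 → same block

bisimilar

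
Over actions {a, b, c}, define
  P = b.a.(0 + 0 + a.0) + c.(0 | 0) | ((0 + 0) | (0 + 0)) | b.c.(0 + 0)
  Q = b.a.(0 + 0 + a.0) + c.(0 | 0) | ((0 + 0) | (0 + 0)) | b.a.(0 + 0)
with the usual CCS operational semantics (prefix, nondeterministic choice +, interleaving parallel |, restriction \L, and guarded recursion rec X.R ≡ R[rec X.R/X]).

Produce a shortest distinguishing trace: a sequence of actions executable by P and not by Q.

P's transition system — 9 states:
  s0 = b.a.(0 + 0 + a.0) + c.(0 | 0) | ((0 + 0) | (0 + 0)) | b.c.(0 + 0) :: ··b··> s1, ··b··> s2, ··c··> s3
  s1 = a.(0 + 0 + a.0) :: ··a··> s4
  s2 = c.(0 | 0) | ((0 + 0) | (0 + 0)) | c.(0 + 0) :: ··c··> s5, ··c··> s6
  s3 = 0 | 0 | ((0 + 0) | (0 + 0)) | b.c.(0 + 0) :: ··b··> s5
  s4 = 0 + 0 + a.0 :: ··a··> s7
  s5 = 0 | 0 | ((0 + 0) | (0 + 0)) | c.(0 + 0) :: ··c··> s8
  s6 = c.(0 | 0) | ((0 + 0) | (0 + 0)) | (0 + 0) :: ··c··> s8
  s7 = 0 :: (no moves)
  s8 = 0 | 0 | ((0 + 0) | (0 + 0)) | (0 + 0) :: (no moves)
Q's transition system — 9 states:
  t0 = b.a.(0 + 0 + a.0) + c.(0 | 0) | ((0 + 0) | (0 + 0)) | b.a.(0 + 0) :: ··b··> t1, ··b··> t2, ··c··> t3
  t1 = a.(0 + 0 + a.0) :: ··a··> t4
  t2 = c.(0 | 0) | ((0 + 0) | (0 + 0)) | a.(0 + 0) :: ··a··> t5, ··c··> t6
  t3 = 0 | 0 | ((0 + 0) | (0 + 0)) | b.a.(0 + 0) :: ··b··> t6
  t4 = 0 + 0 + a.0 :: ··a··> t7
  t5 = c.(0 | 0) | ((0 + 0) | (0 + 0)) | (0 + 0) :: ··c··> t8
  t6 = 0 | 0 | ((0 + 0) | (0 + 0)) | a.(0 + 0) :: ··a··> t8
  t7 = 0 :: (no moves)
  t8 = 0 | 0 | ((0 + 0) | (0 + 0)) | (0 + 0) :: (no moves)
Executing bcc from P (initial set {s0}):
  step 1 (b): {s1, s2}
  step 2 (c): {s5, s6}
  step 3 (c): {s8}
  P completes σ.
Executing bcc from Q (initial set {t0}):
  step 1 (b): {t1, t2}
  step 2 (c): {t6}
  step 3 (c): ∅  — Q cannot continue

bcc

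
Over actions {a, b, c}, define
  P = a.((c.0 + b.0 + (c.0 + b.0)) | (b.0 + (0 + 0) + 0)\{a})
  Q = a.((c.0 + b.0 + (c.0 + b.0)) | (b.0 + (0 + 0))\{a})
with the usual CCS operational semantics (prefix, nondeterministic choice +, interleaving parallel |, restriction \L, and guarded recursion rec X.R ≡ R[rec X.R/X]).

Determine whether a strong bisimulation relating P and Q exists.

bisimilar

Reachable graph of P (5 states):
  p0 = a.((c.0 + b.0 + (c.0 + b.0)) | (b.0 + (0 + 0) + 0)\{a}) :: --a--▸ p1
  p1 = (c.0 + b.0 + (c.0 + b.0)) | (b.0 + (0 + 0) + 0)\{a} :: --b--▸ p2, --b--▸ p3, --c--▸ p3
  p2 = (c.0 + b.0 + (c.0 + b.0)) | 0\{a} :: --b--▸ p4, --c--▸ p4
  p3 = 0 | (b.0 + (0 + 0) + 0)\{a} :: --b--▸ p4
  p4 = 0 | 0\{a} :: ∅
Reachable graph of Q (5 states):
  q0 = a.((c.0 + b.0 + (c.0 + b.0)) | (b.0 + (0 + 0))\{a}) :: --a--▸ q1
  q1 = (c.0 + b.0 + (c.0 + b.0)) | (b.0 + (0 + 0))\{a} :: --b--▸ q2, --b--▸ q3, --c--▸ q3
  q2 = (c.0 + b.0 + (c.0 + b.0)) | 0\{a} :: --b--▸ q4, --c--▸ q4
  q3 = 0 | (b.0 + (0 + 0))\{a} :: --b--▸ q4
  q4 = 0 | 0\{a} :: ∅
Partition-refinement fixed point:
  B0 = {p0, q0}
  B1 = {p1, q1}
  B2 = {p3, q3}
  B3 = {p4, q4}
  B4 = {p2, q2}
p0 ∈ B0, q0 ∈ B0 → same block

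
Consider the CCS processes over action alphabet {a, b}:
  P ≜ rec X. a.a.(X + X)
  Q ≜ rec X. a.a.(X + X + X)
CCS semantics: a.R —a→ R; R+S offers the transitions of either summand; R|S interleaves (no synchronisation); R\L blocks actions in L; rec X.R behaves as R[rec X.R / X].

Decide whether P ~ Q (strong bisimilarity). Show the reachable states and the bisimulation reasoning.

P's transition system — 3 states:
  s0 = rec X. a.a.(X + X) has moves --a--▸ s1
  s1 = a.((rec X. a.a.(X + X)) + (rec X. a.a.(X + X))) has moves --a--▸ s2
  s2 = (rec X. a.a.(X + X)) + (rec X. a.a.(X + X)) has moves --a--▸ s1
Q's transition system — 3 states:
  t0 = rec X. a.a.(X + X + X) has moves --a--▸ t1
  t1 = a.((rec X. a.a.(X + X + X)) + (rec X. a.a.(X + X + X)) + (rec X. a.a.(X + X + X))) has moves --a--▸ t2
  t2 = (rec X. a.a.(X + X + X)) + (rec X. a.a.(X + X + X)) + (rec X. a.a.(X + X + X)) has moves --a--▸ t1
Coarsest stable partition (strong bisimilarity classes):
  B0 = {s0, s1, s2, t0, t1, t2}
s0 ∈ B0, t0 ∈ B0 → same block

bisimilar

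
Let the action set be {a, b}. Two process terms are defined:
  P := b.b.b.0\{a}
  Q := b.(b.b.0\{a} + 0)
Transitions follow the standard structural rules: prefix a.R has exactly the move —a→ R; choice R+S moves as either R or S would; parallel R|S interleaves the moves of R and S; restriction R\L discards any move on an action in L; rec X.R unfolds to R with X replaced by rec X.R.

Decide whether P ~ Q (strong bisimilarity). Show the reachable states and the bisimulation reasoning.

Reachable graph of P (4 states):
  m0 = b.b.b.0\{a} | ··b··> m1
  m1 = b.b.0\{a} | ··b··> m2
  m2 = b.0\{a} | ··b··> m3
  m3 = 0\{a} | ·
Reachable graph of Q (4 states):
  n0 = b.(b.b.0\{a} + 0) | ··b··> n1
  n1 = b.b.0\{a} + 0 | ··b··> n2
  n2 = b.0\{a} | ··b··> n3
  n3 = 0\{a} | ·
Coarsest stable partition (strong bisimilarity classes):
  B0 = {m0, n0}
  B1 = {m1, n1}
  B2 = {m2, n2}
  B3 = {m3, n3}
m0 ∈ B0, n0 ∈ B0 → same block

P ~ Q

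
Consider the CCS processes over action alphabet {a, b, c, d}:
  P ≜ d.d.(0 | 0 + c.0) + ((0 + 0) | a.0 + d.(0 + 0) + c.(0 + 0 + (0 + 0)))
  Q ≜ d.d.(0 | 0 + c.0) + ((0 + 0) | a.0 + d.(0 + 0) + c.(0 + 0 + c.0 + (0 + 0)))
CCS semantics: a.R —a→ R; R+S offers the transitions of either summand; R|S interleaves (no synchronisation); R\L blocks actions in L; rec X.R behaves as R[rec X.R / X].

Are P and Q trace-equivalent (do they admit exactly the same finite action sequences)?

traces(P) ≠ traces(Q) — witness ⟨cc⟩

Reachable graph of P (7 states):
  m0 = d.d.(0 | 0 + c.0) + ((0 + 0) | a.0 + d.(0 + 0) + c.(0 + 0 + (0 + 0))) → =a=> m1, =c=> m2, =d=> m3, =d=> m4
  m1 = (0 + 0) | 0 → stopped
  m2 = 0 + 0 + (0 + 0) → stopped
  m3 = 0 + 0 → stopped
  m4 = d.(0 | 0 + c.0) → =d=> m5
  m5 = 0 | 0 + c.0 → =c=> m6
  m6 = 0 → stopped
Reachable graph of Q (7 states):
  n0 = d.d.(0 | 0 + c.0) + ((0 + 0) | a.0 + d.(0 + 0) + c.(0 + 0 + c.0 + (0 + 0))) → =a=> n1, =c=> n2, =d=> n3, =d=> n4
  n1 = (0 + 0) | 0 → stopped
  n2 = 0 + 0 + c.0 + (0 + 0) → =c=> n5
  n3 = 0 + 0 → stopped
  n4 = d.(0 | 0 + c.0) → =d=> n6
  n5 = 0 → stopped
  n6 = 0 | 0 + c.0 → =c=> n5
Executing cc from Q (initial set {n0}):
  after c @ step 1: {n2}
  after c @ step 2: {n5}
  ✓ Q
Executing cc from P (initial set {m0}):
  after c @ step 1: {m2}
  after c @ step 2: ∅ (P stuck)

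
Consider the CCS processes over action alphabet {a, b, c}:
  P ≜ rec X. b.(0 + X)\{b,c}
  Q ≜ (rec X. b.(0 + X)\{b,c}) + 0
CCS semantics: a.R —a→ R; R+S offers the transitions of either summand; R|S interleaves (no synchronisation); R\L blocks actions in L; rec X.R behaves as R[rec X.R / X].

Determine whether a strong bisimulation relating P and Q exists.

P ~ Q

P's transition system — 2 states:
  m0 = rec X. b.(0 + X)\{b,c} has moves --b--▸ m1
  m1 = (0 + (rec X. b.(0 + X)\{b,c}))\{b,c} has moves deadlocked
Q's transition system — 2 states:
  n0 = (rec X. b.(0 + X)\{b,c}) + 0 has moves --b--▸ n1
  n1 = (0 + (rec X. b.(0 + X)\{b,c}))\{b,c} has moves deadlocked
Coarsest stable partition (strong bisimilarity classes):
  B0 = {m0, n0}
  B1 = {m1, n1}
m0 ∈ B0, n0 ∈ B0 → same block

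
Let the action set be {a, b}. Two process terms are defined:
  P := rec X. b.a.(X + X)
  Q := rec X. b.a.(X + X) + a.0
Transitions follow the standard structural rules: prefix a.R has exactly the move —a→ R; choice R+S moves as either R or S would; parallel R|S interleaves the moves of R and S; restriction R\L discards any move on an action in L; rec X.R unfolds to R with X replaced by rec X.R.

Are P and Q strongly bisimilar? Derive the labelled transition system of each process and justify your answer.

not bisimilar

LTS(P): 3 reachable states
  p0 = rec X. b.a.(X + X) → =b=> p1
  p1 = a.((rec X. b.a.(X + X)) + (rec X. b.a.(X + X))) → =a=> p2
  p2 = (rec X. b.a.(X + X)) + (rec X. b.a.(X + X)) → =b=> p1
LTS(Q): 4 reachable states
  q0 = rec X. b.a.(X + X) + a.0 → =a=> q1, =b=> q2
  q1 = 0 → ∅
  q2 = a.((rec X. b.a.(X + X) + a.0) + (rec X. b.a.(X + X) + a.0)) → =a=> q3
  q3 = (rec X. b.a.(X + X) + a.0) + (rec X. b.a.(X + X) + a.0) → =a=> q1, =b=> q2
Bisimilarity quotient blocks:
  B0 = {p0, p2}
  B1 = {p1}
  B2 = {q0, q3}
  B3 = {q1}
  B4 = {q2}
p0 ∈ B0, q0 ∈ B2 → different blocks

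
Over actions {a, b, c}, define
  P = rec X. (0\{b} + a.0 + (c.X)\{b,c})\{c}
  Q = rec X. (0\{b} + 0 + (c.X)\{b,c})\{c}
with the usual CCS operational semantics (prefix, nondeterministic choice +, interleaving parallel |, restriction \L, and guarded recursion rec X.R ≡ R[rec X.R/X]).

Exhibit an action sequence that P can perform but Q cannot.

LTS(P): 2 reachable states
  p0 = rec X. (0\{b} + a.0 + (c.X)\{b,c})\{c} ⊢ =a=> p1
  p1 = 0\{c} ⊢ stopped
LTS(Q): 1 reachable states
  q0 = rec X. (0\{b} + 0 + (c.X)\{b,c})\{c} ⊢ stopped
Executing a from P (initial set {p0}):
  [1] a ⇒ {p1}
  — P admits the full trace.
Executing a from Q (initial set {q0}):
  [1] a ⇒ ∅  — Q cannot continue

a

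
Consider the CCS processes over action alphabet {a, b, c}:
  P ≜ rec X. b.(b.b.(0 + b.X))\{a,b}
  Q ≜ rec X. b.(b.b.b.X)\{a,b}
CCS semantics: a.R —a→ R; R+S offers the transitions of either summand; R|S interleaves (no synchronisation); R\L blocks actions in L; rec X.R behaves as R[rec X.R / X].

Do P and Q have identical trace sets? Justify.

trace-equivalent

P's transition system — 2 states:
  s0 = rec X. b.(b.b.(0 + b.X))\{a,b} → ··b··> s1
  s1 = (b.b.(0 + b.(rec X. b.(b.b.(0 + b.X))\{a,b})))\{a,b} → stopped
Q's transition system — 2 states:
  t0 = rec X. b.(b.b.b.X)\{a,b} → ··b··> t1
  t1 = (b.b.b.(rec X. b.(b.b.b.X)\{a,b}))\{a,b} → stopped
Partition-refinement fixed point:
  B0 = {s0, t0}
  B1 = {s1, t1}
s0 ∈ B0, t0 ∈ B0 → same block
Bisimilar ⇒ trace-equivalent.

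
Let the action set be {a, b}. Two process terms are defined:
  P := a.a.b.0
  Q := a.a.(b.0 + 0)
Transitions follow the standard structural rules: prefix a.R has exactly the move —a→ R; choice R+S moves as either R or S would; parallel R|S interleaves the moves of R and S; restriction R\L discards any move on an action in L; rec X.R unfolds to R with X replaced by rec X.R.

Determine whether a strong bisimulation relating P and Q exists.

P ~ Q

P's transition system — 4 states:
  p0 = a.a.b.0 ⊢ =a=> p1
  p1 = a.b.0 ⊢ =a=> p2
  p2 = b.0 ⊢ =b=> p3
  p3 = 0 ⊢ ·
Q's transition system — 4 states:
  q0 = a.a.(b.0 + 0) ⊢ =a=> q1
  q1 = a.(b.0 + 0) ⊢ =a=> q2
  q2 = b.0 + 0 ⊢ =b=> q3
  q3 = 0 ⊢ ·
Bisimilarity quotient blocks:
  B0 = {p0, q0}
  B1 = {p1, q1}
  B2 = {p2, q2}
  B3 = {p3, q3}
p0 ∈ B0, q0 ∈ B0 → same block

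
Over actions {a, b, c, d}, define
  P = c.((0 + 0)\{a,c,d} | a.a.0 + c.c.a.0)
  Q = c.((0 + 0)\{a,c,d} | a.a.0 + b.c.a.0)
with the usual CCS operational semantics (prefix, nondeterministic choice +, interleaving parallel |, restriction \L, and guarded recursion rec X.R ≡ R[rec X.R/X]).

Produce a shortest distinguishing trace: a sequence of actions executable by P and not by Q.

LTS(P): 7 reachable states
  s0 = c.((0 + 0)\{a,c,d} | a.a.0 + c.c.a.0) → -c-> s1
  s1 = (0 + 0)\{a,c,d} | a.a.0 + c.c.a.0 → -a-> s2, -c-> s3
  s2 = (0 + 0)\{a,c,d} | a.0 → -a-> s4
  s3 = c.a.0 → -c-> s5
  s4 = (0 + 0)\{a,c,d} | 0 → (no moves)
  s5 = a.0 → -a-> s6
  s6 = 0 → (no moves)
LTS(Q): 7 reachable states
  t0 = c.((0 + 0)\{a,c,d} | a.a.0 + b.c.a.0) → -c-> t1
  t1 = (0 + 0)\{a,c,d} | a.a.0 + b.c.a.0 → -a-> t2, -b-> t3
  t2 = (0 + 0)\{a,c,d} | a.0 → -a-> t4
  t3 = c.a.0 → -c-> t5
  t4 = (0 + 0)\{a,c,d} | 0 → (no moves)
  t5 = a.0 → -a-> t6
  t6 = 0 → (no moves)
Executing cc from P (initial set {s0}):
  [1] c ⇒ {s1}
  [2] c ⇒ {s3}
  — P admits the full trace.
Executing cc from Q (initial set {t0}):
  [1] c ⇒ {t1}
  [2] c ⇒ ∅ (Q stuck)

cc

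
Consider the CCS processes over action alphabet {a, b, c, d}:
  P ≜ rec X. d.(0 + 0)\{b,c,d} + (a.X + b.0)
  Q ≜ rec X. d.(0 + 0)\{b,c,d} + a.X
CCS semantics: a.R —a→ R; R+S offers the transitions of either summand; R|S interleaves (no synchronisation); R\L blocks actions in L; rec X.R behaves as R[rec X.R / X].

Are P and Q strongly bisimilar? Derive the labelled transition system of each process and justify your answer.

Reachable graph of P (3 states):
  p0 = rec X. d.(0 + 0)\{b,c,d} + (a.X + b.0) | --a--▸ p0, --b--▸ p1, --d--▸ p2
  p1 = 0 | deadlocked
  p2 = (0 + 0)\{b,c,d} | deadlocked
Reachable graph of Q (2 states):
  q0 = rec X. d.(0 + 0)\{b,c,d} + a.X | --a--▸ q0, --d--▸ q1
  q1 = (0 + 0)\{b,c,d} | deadlocked
Partition-refinement fixed point:
  B0 = {p0}
  B1 = {p1, p2, q1}
  B2 = {q0}
p0 ∈ B0, q0 ∈ B2 → different blocks

P ≁ Q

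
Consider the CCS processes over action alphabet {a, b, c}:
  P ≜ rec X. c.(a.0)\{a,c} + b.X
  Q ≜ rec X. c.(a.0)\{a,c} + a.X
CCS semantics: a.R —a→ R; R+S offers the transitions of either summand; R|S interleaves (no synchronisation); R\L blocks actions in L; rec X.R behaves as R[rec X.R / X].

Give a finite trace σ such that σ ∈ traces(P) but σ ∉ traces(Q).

Reachable graph of P (2 states):
  m0 = rec X. c.(a.0)\{a,c} + b.X | =b=> m0, =c=> m1
  m1 = (a.0)\{a,c} | ·
Reachable graph of Q (2 states):
  n0 = rec X. c.(a.0)\{a,c} + a.X | =a=> n0, =c=> n1
  n1 = (a.0)\{a,c} | ·
Executing b from P (initial set {m0}):
  after b @ step 1: {m0}
  P completes σ.
Executing b from Q (initial set {n0}):
  after b @ step 1: ∅  — Q cannot continue

b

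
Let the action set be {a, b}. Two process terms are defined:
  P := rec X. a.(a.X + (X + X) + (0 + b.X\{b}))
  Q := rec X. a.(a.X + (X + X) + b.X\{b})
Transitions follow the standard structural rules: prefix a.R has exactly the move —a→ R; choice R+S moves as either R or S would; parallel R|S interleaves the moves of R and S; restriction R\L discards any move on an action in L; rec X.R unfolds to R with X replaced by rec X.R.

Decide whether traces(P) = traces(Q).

P's transition system — 4 states:
  m0 = rec X. a.(a.X + (X + X) + (0 + b.X\{b})) ⊢ —a→ m1
  m1 = a.(rec X. a.(a.X + (X + X) + (0 + b.X\{b}))) + ((rec X. a.(a.X + (X + X) + (0 + b.X\{b}))) + (rec X. a.(a.X + (X + X) + (0 + b.X\{b})))) + (0 + b.(rec X. a.(a.X + (X + X) + (0 + b.X\{b})))\{b}) ⊢ —a→ m0, —a→ m1, —b→ m2
  m2 = (rec X. a.(a.X + (X + X) + (0 + b.X\{b})))\{b} ⊢ —a→ m3
  m3 = (a.(rec X. a.(a.X + (X + X) + (0 + b.X\{b}))) + ((rec X. a.(a.X + (X + X) + (0 + b.X\{b}))) + (rec X. a.(a.X + (X + X) + (0 + b.X\{b})))) + (0 + b.(rec X. a.(a.X + (X + X) + (0 + b.X\{b})))\{b}))\{b} ⊢ —a→ m2, —a→ m3
Q's transition system — 4 states:
  n0 = rec X. a.(a.X + (X + X) + b.X\{b}) ⊢ —a→ n1
  n1 = a.(rec X. a.(a.X + (X + X) + b.X\{b})) + ((rec X. a.(a.X + (X + X) + b.X\{b})) + (rec X. a.(a.X + (X + X) + b.X\{b}))) + b.(rec X. a.(a.X + (X + X) + b.X\{b}))\{b} ⊢ —a→ n0, —a→ n1, —b→ n2
  n2 = (rec X. a.(a.X + (X + X) + b.X\{b}))\{b} ⊢ —a→ n3
  n3 = (a.(rec X. a.(a.X + (X + X) + b.X\{b})) + ((rec X. a.(a.X + (X + X) + b.X\{b})) + (rec X. a.(a.X + (X + X) + b.X\{b}))) + b.(rec X. a.(a.X + (X + X) + b.X\{b}))\{b})\{b} ⊢ —a→ n2, —a→ n3
Bisimilarity quotient blocks:
  B0 = {m0, n0}
  B1 = {m1, n1}
  B2 = {m2, m3, n2, n3}
m0 ∈ B0, n0 ∈ B0 → same block
Bisimilar ⇒ trace-equivalent.

trace-equivalent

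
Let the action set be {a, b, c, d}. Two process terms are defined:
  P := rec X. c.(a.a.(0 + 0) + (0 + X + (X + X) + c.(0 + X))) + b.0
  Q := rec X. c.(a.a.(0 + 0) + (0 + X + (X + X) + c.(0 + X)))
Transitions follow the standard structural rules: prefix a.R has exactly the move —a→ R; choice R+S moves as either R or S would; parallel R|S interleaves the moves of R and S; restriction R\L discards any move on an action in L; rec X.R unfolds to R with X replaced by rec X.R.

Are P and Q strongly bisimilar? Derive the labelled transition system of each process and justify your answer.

P's transition system — 6 states:
  m0 = rec X. c.(a.a.(0 + 0) + (0 + X + (X + X) + c.(0 + X))) + b.0 | ··b··> m1, ··c··> m2
  m1 = 0 | stopped
  m2 = a.a.(0 + 0) + (0 + (rec X. c.(a.a.(0 + 0) + (0 + X + (X + X) + c.(0 + X))) + b.0) + ((rec X. c.(a.a.(0 + 0) + (0 + X + (X + X) + c.(0 + X))) + b.0) + (rec X. c.(a.a.(0 + 0) + (0 + X + (X + X) + c.(0 + X))) + b.0)) + c.(0 + (rec X. c.(a.a.(0 + 0) + (0 + X + (X + X) + c.(0 + X))) + b.0))) | ··a··> m3, ··b··> m1, ··c··> m2, ··c··> m4
  m3 = a.(0 + 0) | ··a··> m5
  m4 = 0 + (rec X. c.(a.a.(0 + 0) + (0 + X + (X + X) + c.(0 + X))) + b.0) | ··b··> m1, ··c··> m2
  m5 = 0 + 0 | stopped
Q's transition system — 5 states:
  n0 = rec X. c.(a.a.(0 + 0) + (0 + X + (X + X) + c.(0 + X))) | ··c··> n1
  n1 = a.a.(0 + 0) + (0 + (rec X. c.(a.a.(0 + 0) + (0 + X + (X + X) + c.(0 + X)))) + ((rec X. c.(a.a.(0 + 0) + (0 + X + (X + X) + c.(0 + X)))) + (rec X. c.(a.a.(0 + 0) + (0 + X + (X + X) + c.(0 + X))))) + c.(0 + (rec X. c.(a.a.(0 + 0) + (0 + X + (X + X) + c.(0 + X)))))) | ··a··> n2, ··c··> n1, ··c··> n3
  n2 = a.(0 + 0) | ··a··> n4
  n3 = 0 + (rec X. c.(a.a.(0 + 0) + (0 + X + (X + X) + c.(0 + X)))) | ··c··> n1
  n4 = 0 + 0 | stopped
Partition-refinement fixed point:
  B0 = {m0, m4}
  B1 = {m1, m5, n4}
  B2 = {m2}
  B3 = {m3, n2}
  B4 = {n0, n3}
  B5 = {n1}
m0 ∈ B0, n0 ∈ B4 → different blocks

P ≁ Q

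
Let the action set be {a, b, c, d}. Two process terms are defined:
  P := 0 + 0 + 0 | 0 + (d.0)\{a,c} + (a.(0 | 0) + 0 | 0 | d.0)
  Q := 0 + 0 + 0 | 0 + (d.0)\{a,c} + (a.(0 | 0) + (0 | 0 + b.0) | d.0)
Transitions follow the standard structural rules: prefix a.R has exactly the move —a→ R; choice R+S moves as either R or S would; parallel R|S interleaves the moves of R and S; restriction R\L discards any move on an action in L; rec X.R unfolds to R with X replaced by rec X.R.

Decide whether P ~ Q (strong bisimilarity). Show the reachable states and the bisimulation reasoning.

Reachable graph of P (4 states):
  p0 = 0 + 0 + 0 | 0 + (d.0)\{a,c} + (a.(0 | 0) + 0 | 0 | d.0) has moves ··a··> p1, ··d··> p2, ··d··> p3
  p1 = 0 | 0 has moves (no moves)
  p2 = 0 | 0 | 0 has moves (no moves)
  p3 = 0\{a,c} has moves (no moves)
Reachable graph of Q (5 states):
  q0 = 0 + 0 + 0 | 0 + (d.0)\{a,c} + (a.(0 | 0) + (0 | 0 + b.0) | d.0) has moves ··a··> q1, ··b··> q2, ··d··> q3, ··d··> q4
  q1 = 0 | 0 has moves (no moves)
  q2 = 0 | d.0 has moves ··d··> q1
  q3 = (0 | 0 + b.0) | 0 has moves ··b··> q1
  q4 = 0\{a,c} has moves (no moves)
Bisimilarity quotient blocks:
  B0 = {p0}
  B1 = {p1, p2, p3, q1, q4}
  B2 = {q0}
  B3 = {q3}
  B4 = {q2}
p0 ∈ B0, q0 ∈ B2 → different blocks

not bisimilar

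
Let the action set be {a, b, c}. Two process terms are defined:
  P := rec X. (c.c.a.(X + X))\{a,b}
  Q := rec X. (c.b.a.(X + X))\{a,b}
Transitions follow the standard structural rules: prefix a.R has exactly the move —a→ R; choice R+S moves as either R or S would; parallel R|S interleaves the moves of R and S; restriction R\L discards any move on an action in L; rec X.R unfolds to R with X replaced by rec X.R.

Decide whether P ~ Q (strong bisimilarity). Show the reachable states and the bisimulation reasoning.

Reachable graph of P (3 states):
  p0 = rec X. (c.c.a.(X + X))\{a,b} ⊢ -c-> p1
  p1 = (c.a.((rec X. (c.c.a.(X + X))\{a,b}) + (rec X. (c.c.a.(X + X))\{a,b})))\{a,b} ⊢ -c-> p2
  p2 = (a.((rec X. (c.c.a.(X + X))\{a,b}) + (rec X. (c.c.a.(X + X))\{a,b})))\{a,b} ⊢ ∅
Reachable graph of Q (2 states):
  q0 = rec X. (c.b.a.(X + X))\{a,b} ⊢ -c-> q1
  q1 = (b.a.((rec X. (c.b.a.(X + X))\{a,b}) + (rec X. (c.b.a.(X + X))\{a,b})))\{a,b} ⊢ ∅
Bisimilarity quotient blocks:
  B0 = {p0}
  B1 = {p1, q0}
  B2 = {p2, q1}
p0 ∈ B0, q0 ∈ B1 → different blocks

P ≁ Q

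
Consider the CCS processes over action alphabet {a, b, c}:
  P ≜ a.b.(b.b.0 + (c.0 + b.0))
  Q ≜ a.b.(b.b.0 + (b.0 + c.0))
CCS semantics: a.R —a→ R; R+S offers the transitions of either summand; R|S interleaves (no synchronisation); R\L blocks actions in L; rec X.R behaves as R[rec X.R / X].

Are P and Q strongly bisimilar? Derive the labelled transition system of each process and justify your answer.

Reachable graph of P (5 states):
  p0 = a.b.(b.b.0 + (c.0 + b.0)) :: ··a··> p1
  p1 = b.(b.b.0 + (c.0 + b.0)) :: ··b··> p2
  p2 = b.b.0 + (c.0 + b.0) :: ··b··> p3, ··b··> p4, ··c··> p3
  p3 = 0 :: stopped
  p4 = b.0 :: ··b··> p3
Reachable graph of Q (5 states):
  q0 = a.b.(b.b.0 + (b.0 + c.0)) :: ··a··> q1
  q1 = b.(b.b.0 + (b.0 + c.0)) :: ··b··> q2
  q2 = b.b.0 + (b.0 + c.0) :: ··b··> q3, ··b··> q4, ··c··> q3
  q3 = 0 :: stopped
  q4 = b.0 :: ··b··> q3
Bisimilarity quotient blocks:
  B0 = {p0, q0}
  B1 = {p1, q1}
  B2 = {p2, q2}
  B3 = {p4, q4}
  B4 = {p3, q3}
p0 ∈ B0, q0 ∈ B0 → same block

YES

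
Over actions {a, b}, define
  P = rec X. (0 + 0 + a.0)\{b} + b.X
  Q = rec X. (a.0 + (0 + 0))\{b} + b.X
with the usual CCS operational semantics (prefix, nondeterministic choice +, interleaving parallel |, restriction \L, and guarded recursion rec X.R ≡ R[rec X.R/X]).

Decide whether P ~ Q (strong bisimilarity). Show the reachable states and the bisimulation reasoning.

bisimilar

P's transition system — 2 states:
  u0 = rec X. (0 + 0 + a.0)\{b} + b.X → —a→ u1, —b→ u0
  u1 = 0\{b} → ∅
Q's transition system — 2 states:
  v0 = rec X. (a.0 + (0 + 0))\{b} + b.X → —a→ v1, —b→ v0
  v1 = 0\{b} → ∅
Partition-refinement fixed point:
  B0 = {u0, v0}
  B1 = {u1, v1}
u0 ∈ B0, v0 ∈ B0 → same block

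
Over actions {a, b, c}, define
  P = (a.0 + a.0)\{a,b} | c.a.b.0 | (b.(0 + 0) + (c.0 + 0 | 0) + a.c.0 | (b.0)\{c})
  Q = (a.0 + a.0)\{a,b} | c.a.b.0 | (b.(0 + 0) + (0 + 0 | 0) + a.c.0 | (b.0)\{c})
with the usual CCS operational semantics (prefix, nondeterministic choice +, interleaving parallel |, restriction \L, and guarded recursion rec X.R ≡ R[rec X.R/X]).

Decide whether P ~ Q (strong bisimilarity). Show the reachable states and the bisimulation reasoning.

not bisimilar

P's transition system — 32 states:
  p0 = (a.0 + a.0)\{a,b} | c.a.b.0 | (b.(0 + 0) + (c.0 + 0 | 0) + a.c.0 | (b.0)\{c}) has moves —a→ p1, —b→ p2, —b→ p3, —c→ p4, —c→ p5
  p1 = (a.0 + a.0)\{a,b} | c.a.b.0 | (c.0 | (b.0)\{c}) has moves —b→ p6, —c→ p7, —c→ p8
  p2 = (a.0 + a.0)\{a,b} | c.a.b.0 | (0 + 0) has moves —c→ p9
  p3 = (a.0 + a.0)\{a,b} | c.a.b.0 | (a.c.0 | 0\{c}) has moves —a→ p6, —c→ p10
  p4 = (a.0 + a.0)\{a,b} | a.b.0 | (b.(0 + 0) + (c.0 + 0 | 0) + a.c.0 | (b.0)\{c}) has moves —a→ p11, —a→ p7, —b→ p10, —b→ p9, —c→ p12
  p5 = (a.0 + a.0)\{a,b} | c.a.b.0 | 0 has moves —c→ p12
  p6 = (a.0 + a.0)\{a,b} | c.a.b.0 | (c.0 | 0\{c}) has moves —c→ p13, —c→ p14
  p7 = (a.0 + a.0)\{a,b} | a.b.0 | (c.0 | (b.0)\{c}) has moves —a→ p15, —b→ p13, —c→ p16
  p8 = (a.0 + a.0)\{a,b} | c.a.b.0 | (0 | (b.0)\{c}) has moves —b→ p14, —c→ p16
  p9 = (a.0 + a.0)\{a,b} | a.b.0 | (0 + 0) has moves —a→ p17
  p10 = (a.0 + a.0)\{a,b} | a.b.0 | (a.c.0 | 0\{c}) has moves —a→ p13, —a→ p18
  p11 = (a.0 + a.0)\{a,b} | b.0 | (b.(0 + 0) + (c.0 + 0 | 0) + a.c.0 | (b.0)\{c}) has moves —a→ p15, —b→ p17, —b→ p18, —b→ p19, —c→ p20
  p12 = (a.0 + a.0)\{a,b} | a.b.0 | 0 has moves —a→ p20
  p13 = (a.0 + a.0)\{a,b} | a.b.0 | (c.0 | 0\{c}) has moves —a→ p21, —c→ p22
  p14 = (a.0 + a.0)\{a,b} | c.a.b.0 | (0 | 0\{c}) has moves —c→ p22
  p15 = (a.0 + a.0)\{a,b} | b.0 | (c.0 | (b.0)\{c}) has moves —b→ p21, —b→ p23, —c→ p24
  p16 = (a.0 + a.0)\{a,b} | a.b.0 | (0 | (b.0)\{c}) has moves —a→ p24, —b→ p22
  p17 = (a.0 + a.0)\{a,b} | b.0 | (0 + 0) has moves —b→ p25
  p18 = (a.0 + a.0)\{a,b} | b.0 | (a.c.0 | 0\{c}) has moves —a→ p21, —b→ p26
  p19 = (a.0 + a.0)\{a,b} | 0 | (b.(0 + 0) + (c.0 + 0 | 0) + a.c.0 | (b.0)\{c}) has moves —a→ p23, —b→ p25, —b→ p26, —c→ p27
  p20 = (a.0 + a.0)\{a,b} | b.0 | 0 has moves —b→ p27
  p21 = (a.0 + a.0)\{a,b} | b.0 | (c.0 | 0\{c}) has moves —b→ p28, —c→ p29
  p22 = (a.0 + a.0)\{a,b} | a.b.0 | (0 | 0\{c}) has moves —a→ p29
  p23 = (a.0 + a.0)\{a,b} | 0 | (c.0 | (b.0)\{c}) has moves —b→ p28, —c→ p30
  p24 = (a.0 + a.0)\{a,b} | b.0 | (0 | (b.0)\{c}) has moves —b→ p29, —b→ p30
  p25 = (a.0 + a.0)\{a,b} | 0 | (0 + 0) has moves deadlocked
  p26 = (a.0 + a.0)\{a,b} | 0 | (a.c.0 | 0\{c}) has moves —a→ p28
  p27 = (a.0 + a.0)\{a,b} | 0 | 0 has moves deadlocked
  p28 = (a.0 + a.0)\{a,b} | 0 | (c.0 | 0\{c}) has moves —c→ p31
  p29 = (a.0 + a.0)\{a,b} | b.0 | (0 | 0\{c}) has moves —b→ p31
  p30 = (a.0 + a.0)\{a,b} | 0 | (0 | (b.0)\{c}) has moves —b→ p31
  p31 = (a.0 + a.0)\{a,b} | 0 | (0 | 0\{c}) has moves deadlocked
Q's transition system — 28 states:
  q0 = (a.0 + a.0)\{a,b} | c.a.b.0 | (b.(0 + 0) + (0 + 0 | 0) + a.c.0 | (b.0)\{c}) has moves —a→ q1, —b→ q2, —b→ q3, —c→ q4
  q1 = (a.0 + a.0)\{a,b} | c.a.b.0 | (c.0 | (b.0)\{c}) has moves —b→ q5, —c→ q6, —c→ q7
  q2 = (a.0 + a.0)\{a,b} | c.a.b.0 | (0 + 0) has moves —c→ q8
  q3 = (a.0 + a.0)\{a,b} | c.a.b.0 | (a.c.0 | 0\{c}) has moves —a→ q5, —c→ q9
  q4 = (a.0 + a.0)\{a,b} | a.b.0 | (b.(0 + 0) + (0 + 0 | 0) + a.c.0 | (b.0)\{c}) has moves —a→ q10, —a→ q6, —b→ q8, —b→ q9
  q5 = (a.0 + a.0)\{a,b} | c.a.b.0 | (c.0 | 0\{c}) has moves —c→ q11, —c→ q12
  q6 = (a.0 + a.0)\{a,b} | a.b.0 | (c.0 | (b.0)\{c}) has moves —a→ q13, —b→ q11, —c→ q14
  q7 = (a.0 + a.0)\{a,b} | c.a.b.0 | (0 | (b.0)\{c}) has moves —b→ q12, —c→ q14
  q8 = (a.0 + a.0)\{a,b} | a.b.0 | (0 + 0) has moves —a→ q15
  q9 = (a.0 + a.0)\{a,b} | a.b.0 | (a.c.0 | 0\{c}) has moves —a→ q11, —a→ q16
  q10 = (a.0 + a.0)\{a,b} | b.0 | (b.(0 + 0) + (0 + 0 | 0) + a.c.0 | (b.0)\{c}) has moves —a→ q13, —b→ q15, —b→ q16, —b→ q17
  q11 = (a.0 + a.0)\{a,b} | a.b.0 | (c.0 | 0\{c}) has moves —a→ q18, —c→ q19
  q12 = (a.0 + a.0)\{a,b} | c.a.b.0 | (0 | 0\{c}) has moves —c→ q19
  q13 = (a.0 + a.0)\{a,b} | b.0 | (c.0 | (b.0)\{c}) has moves —b→ q18, —b→ q20, —c→ q21
  q14 = (a.0 + a.0)\{a,b} | a.b.0 | (0 | (b.0)\{c}) has moves —a→ q21, —b→ q19
  q15 = (a.0 + a.0)\{a,b} | b.0 | (0 + 0) has moves —b→ q22
  q16 = (a.0 + a.0)\{a,b} | b.0 | (a.c.0 | 0\{c}) has moves —a→ q18, —b→ q23
  q17 = (a.0 + a.0)\{a,b} | 0 | (b.(0 + 0) + (0 + 0 | 0) + a.c.0 | (b.0)\{c}) has moves —a→ q20, —b→ q22, —b→ q23
  q18 = (a.0 + a.0)\{a,b} | b.0 | (c.0 | 0\{c}) has moves —b→ q24, —c→ q25
  q19 = (a.0 + a.0)\{a,b} | a.b.0 | (0 | 0\{c}) has moves —a→ q25
  q20 = (a.0 + a.0)\{a,b} | 0 | (c.0 | (b.0)\{c}) has moves —b→ q24, —c→ q26
  q21 = (a.0 + a.0)\{a,b} | b.0 | (0 | (b.0)\{c}) has moves —b→ q25, —b→ q26
  q22 = (a.0 + a.0)\{a,b} | 0 | (0 + 0) has moves deadlocked
  q23 = (a.0 + a.0)\{a,b} | 0 | (a.c.0 | 0\{c}) has moves —a→ q24
  q24 = (a.0 + a.0)\{a,b} | 0 | (c.0 | 0\{c}) has moves —c→ q27
  q25 = (a.0 + a.0)\{a,b} | b.0 | (0 | 0\{c}) has moves —b→ q27
  q26 = (a.0 + a.0)\{a,b} | 0 | (0 | (b.0)\{c}) has moves —b→ q27
  q27 = (a.0 + a.0)\{a,b} | 0 | (0 | 0\{c}) has moves deadlocked
Partition-refinement fixed point:
  B0 = {p0}
  B1 = {p14, p2, p5, q12, q2}
  B2 = {p12, p22, p9, q19, q8}
  B3 = {p17, p20, p29, p30, q15, q25, q26}
  B4 = {p25, p27, p31, q22, q27}
  B5 = {p3, q3}
  B6 = {p10, q9}
  B7 = {p18, q16}
  B8 = {p26, q23}
  B9 = {p28, q24}
  B10 = {p21, p23, q18, q20}
  B11 = {p13, q11}
  B12 = {p6, q5}
  B13 = {p1, q1}
  B14 = {p7, q6}
  B15 = {p16, q14}
  B16 = {p24, q21}
  B17 = {p15, q13}
  B18 = {p8, q7}
  B19 = {p4}
  B20 = {p11}
  B21 = {p19}
  B22 = {q0}
  B23 = {q4}
  B24 = {q10}
  B25 = {q17}
p0 ∈ B0, q0 ∈ B22 → different blocks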